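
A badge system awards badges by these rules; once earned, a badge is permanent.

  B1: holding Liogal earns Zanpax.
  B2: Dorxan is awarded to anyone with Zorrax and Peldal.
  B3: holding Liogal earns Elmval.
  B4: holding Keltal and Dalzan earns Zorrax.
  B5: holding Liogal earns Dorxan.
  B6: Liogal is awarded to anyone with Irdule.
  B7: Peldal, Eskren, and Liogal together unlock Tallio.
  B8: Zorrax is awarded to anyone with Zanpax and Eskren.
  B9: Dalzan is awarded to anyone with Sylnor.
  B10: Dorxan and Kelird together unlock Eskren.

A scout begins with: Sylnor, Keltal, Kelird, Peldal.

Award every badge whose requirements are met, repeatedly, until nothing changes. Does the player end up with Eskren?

With Sylnor, Dalzan is earned (B9).
With Keltal and Dalzan, Zorrax is earned (B4).
With Zorrax and Peldal, Dorxan is earned (B2).
With Dorxan and Kelird, Eskren is earned (B10).

Yes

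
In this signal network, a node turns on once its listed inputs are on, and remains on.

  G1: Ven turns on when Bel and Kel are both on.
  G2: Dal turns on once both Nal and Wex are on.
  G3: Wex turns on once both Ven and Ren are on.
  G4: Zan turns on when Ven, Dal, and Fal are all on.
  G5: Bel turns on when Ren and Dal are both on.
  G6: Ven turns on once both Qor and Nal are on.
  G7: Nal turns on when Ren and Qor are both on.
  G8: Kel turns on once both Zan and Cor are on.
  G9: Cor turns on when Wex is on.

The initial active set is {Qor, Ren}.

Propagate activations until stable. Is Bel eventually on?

Yes

Ren and Qor are on, so Nal turns on (G7).
G6: Qor and Nal on → Ven on.
G3: Ven and Ren on → Wex on.
Nal and Wex are on, so Dal turns on (G2).
Ren and Dal are on, so Bel turns on (G5).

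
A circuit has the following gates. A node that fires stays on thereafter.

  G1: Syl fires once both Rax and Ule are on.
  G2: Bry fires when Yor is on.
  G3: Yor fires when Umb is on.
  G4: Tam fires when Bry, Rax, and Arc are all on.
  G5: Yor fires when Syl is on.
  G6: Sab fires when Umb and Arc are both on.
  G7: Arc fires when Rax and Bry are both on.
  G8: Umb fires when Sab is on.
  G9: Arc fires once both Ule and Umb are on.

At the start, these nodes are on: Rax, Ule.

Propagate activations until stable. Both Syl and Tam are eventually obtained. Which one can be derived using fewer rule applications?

Syl

Syl: Rax and Ule are on, so Syl fires (G1). [1 rule application]
Tam: G1: Rax and Ule on → Syl on. G5: Syl on → Yor on. Yor is on, so Bry fires (G2). Rax and Bry are on, so Arc fires (G7). Bry, Rax, and Arc are on, so Tam fires (G4). [5 rule applications]
Syl needs fewer.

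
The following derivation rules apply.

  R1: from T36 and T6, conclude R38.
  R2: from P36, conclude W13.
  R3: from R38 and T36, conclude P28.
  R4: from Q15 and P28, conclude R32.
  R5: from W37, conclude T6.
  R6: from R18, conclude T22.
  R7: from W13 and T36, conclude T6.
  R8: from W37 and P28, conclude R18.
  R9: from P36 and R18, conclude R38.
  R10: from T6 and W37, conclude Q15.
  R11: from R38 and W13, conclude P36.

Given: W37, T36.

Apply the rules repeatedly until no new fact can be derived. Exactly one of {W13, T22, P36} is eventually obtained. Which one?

T22

W37 holds, so T6 follows (R5).
From T36 and T6, R1 gives R38.
R38 and T36 hold, so P28 follows (R3).
From W37 and P28, R8 gives R18.
From R18, R6 gives T22.
P36 would need R38 and W13 (R11), but W13 is never established. W13 would need P36 (R2), but P36 is never established.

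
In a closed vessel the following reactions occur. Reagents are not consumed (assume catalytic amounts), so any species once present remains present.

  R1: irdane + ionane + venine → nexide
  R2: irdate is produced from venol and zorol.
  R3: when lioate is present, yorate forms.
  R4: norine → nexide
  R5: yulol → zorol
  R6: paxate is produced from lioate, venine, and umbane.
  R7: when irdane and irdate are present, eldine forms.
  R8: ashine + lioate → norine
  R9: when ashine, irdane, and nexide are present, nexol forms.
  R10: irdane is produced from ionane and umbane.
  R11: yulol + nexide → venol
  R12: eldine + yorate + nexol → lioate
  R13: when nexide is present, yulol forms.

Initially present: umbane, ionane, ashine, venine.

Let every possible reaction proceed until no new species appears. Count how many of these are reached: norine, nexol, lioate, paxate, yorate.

1

ionane and umbane present → irdane forms (R10).
irdane, ionane, and venine present → nexide forms (R1).
ashine, irdane, and nexide present → nexol forms (R9).
norine would need ashine and lioate (R8), but lioate never forms.
nexol: reached.
lioate would need eldine, yorate, and nexol (R12), but yorate never forms.
paxate would need lioate, venine, and umbane (R6), but lioate never forms.
yorate would need lioate (R3), but lioate never forms.
Reached: nexol — 1 of the 5.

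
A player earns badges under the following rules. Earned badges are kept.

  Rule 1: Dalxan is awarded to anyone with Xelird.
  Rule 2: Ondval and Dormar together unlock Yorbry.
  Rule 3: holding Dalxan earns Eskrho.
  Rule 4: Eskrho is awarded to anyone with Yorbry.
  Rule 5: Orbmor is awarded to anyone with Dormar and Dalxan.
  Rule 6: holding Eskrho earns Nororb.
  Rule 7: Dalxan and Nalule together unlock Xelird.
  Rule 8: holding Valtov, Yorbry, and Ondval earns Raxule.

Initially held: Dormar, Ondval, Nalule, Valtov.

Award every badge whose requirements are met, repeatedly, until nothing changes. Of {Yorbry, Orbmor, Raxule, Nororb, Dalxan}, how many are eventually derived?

With Ondval and Dormar, Yorbry is earned (Rule 2).
With Yorbry, Eskrho is earned (Rule 4).
With Valtov, Yorbry, and Ondval, Raxule is earned (Rule 8).
With Eskrho, Nororb is earned (Rule 6).
Yorbry: reached.
Orbmor would need Dormar and Dalxan (Rule 5), but Dalxan is never earned.
Raxule: reached.
Nororb: reached.
Dalxan would need Xelird (Rule 1), but Xelird is never earned.
Reached: Yorbry, Raxule, and Nororb — 3 of the 5.

3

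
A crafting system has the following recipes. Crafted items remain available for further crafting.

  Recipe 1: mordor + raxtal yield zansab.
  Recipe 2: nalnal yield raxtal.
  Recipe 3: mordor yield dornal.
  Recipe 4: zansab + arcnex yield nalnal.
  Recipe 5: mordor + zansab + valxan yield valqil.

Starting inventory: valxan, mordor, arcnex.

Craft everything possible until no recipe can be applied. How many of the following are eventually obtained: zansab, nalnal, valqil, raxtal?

0

zansab would need mordor and raxtal (Recipe 1), but raxtal is never obtained.
nalnal would need zansab and arcnex (Recipe 4), but zansab is never obtained.
valqil would need mordor, zansab, and valxan (Recipe 5), but zansab is never obtained.
raxtal would need nalnal (Recipe 2), but nalnal is never obtained.
None of the 4 are reached.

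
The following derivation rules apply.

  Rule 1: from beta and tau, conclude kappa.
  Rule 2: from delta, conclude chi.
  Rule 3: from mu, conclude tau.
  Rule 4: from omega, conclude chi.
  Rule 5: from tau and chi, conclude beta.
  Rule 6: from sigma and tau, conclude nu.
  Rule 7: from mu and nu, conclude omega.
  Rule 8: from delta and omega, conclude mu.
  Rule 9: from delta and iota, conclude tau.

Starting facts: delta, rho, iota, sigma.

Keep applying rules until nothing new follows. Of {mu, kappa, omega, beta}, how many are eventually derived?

From delta and iota, Rule 9 gives tau.
From delta, Rule 2 gives chi.
From tau and chi, Rule 5 gives beta.
beta and tau hold, so kappa follows (Rule 1).
mu would need delta and omega (Rule 8), but omega is never established.
kappa: reached.
omega would need mu and nu (Rule 7), but mu is never established.
beta: reached.
Reached: kappa and beta — 2 of the 4.

2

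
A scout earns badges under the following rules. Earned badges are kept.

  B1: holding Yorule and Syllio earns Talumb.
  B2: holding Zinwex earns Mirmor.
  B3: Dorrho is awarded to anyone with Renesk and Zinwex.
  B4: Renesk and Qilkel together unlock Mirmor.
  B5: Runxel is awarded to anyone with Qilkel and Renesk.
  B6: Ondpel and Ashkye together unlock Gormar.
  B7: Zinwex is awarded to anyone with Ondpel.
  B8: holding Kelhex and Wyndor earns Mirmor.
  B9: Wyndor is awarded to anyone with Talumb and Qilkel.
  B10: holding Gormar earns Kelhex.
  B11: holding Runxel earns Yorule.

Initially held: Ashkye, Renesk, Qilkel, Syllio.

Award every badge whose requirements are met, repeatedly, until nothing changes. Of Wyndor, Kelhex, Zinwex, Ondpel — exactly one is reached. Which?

Wyndor

With Qilkel and Renesk, Runxel is earned (B5).
With Runxel, Yorule is earned (B11).
With Yorule and Syllio, Talumb is earned (B1).
With Talumb and Qilkel, Wyndor is earned (B9).
No rule produces Ondpel, and it is not given. Kelhex would need Gormar (B10), but Gormar is never earned. Zinwex would need Ondpel (B7), but Ondpel is never earned.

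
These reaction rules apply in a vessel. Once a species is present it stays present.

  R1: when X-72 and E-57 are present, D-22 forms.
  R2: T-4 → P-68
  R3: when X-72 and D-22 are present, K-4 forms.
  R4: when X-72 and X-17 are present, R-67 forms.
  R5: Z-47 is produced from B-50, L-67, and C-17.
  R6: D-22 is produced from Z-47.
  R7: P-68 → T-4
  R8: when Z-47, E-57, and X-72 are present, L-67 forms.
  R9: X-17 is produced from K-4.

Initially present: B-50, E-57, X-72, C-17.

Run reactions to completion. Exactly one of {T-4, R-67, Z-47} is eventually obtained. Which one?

R-67

X-72 and E-57 present → D-22 forms (R1).
X-72 and D-22 present → K-4 forms (R3).
K-4 present → X-17 forms (R9).
X-72 and X-17 present → R-67 forms (R4).
T-4 would need P-68 (R7), but P-68 never forms. Z-47 would need B-50, L-67, and C-17 (R5), but L-67 never forms.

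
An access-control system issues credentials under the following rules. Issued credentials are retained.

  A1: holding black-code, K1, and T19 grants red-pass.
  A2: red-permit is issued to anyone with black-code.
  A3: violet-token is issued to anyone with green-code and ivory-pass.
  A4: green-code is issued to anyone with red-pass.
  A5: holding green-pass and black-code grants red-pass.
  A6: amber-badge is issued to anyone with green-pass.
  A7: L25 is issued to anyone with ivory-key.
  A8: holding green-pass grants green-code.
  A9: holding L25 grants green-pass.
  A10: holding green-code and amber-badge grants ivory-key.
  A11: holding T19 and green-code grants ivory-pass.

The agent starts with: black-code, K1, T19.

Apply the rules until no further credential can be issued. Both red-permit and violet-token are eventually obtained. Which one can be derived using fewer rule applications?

red-permit

red-permit: Holding black-code grants red-permit (A2). [1 rule application]
violet-token: Holding black-code, K1, and T19 grants red-pass (A1). Holding red-pass grants green-code (A4). Holding T19 and green-code grants ivory-pass (A11). Holding green-code and ivory-pass grants violet-token (A3). [4 rule applications]
red-permit needs fewer.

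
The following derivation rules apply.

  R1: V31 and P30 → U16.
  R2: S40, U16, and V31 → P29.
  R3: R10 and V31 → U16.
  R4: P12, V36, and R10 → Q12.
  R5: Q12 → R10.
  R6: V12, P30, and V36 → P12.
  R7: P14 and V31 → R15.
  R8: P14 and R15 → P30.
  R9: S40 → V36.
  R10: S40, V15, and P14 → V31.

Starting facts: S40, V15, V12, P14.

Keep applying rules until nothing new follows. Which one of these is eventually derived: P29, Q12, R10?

From S40, V15, and P14, R10 gives V31.
From P14 and V31, R7 gives R15.
P14 and R15 hold, so P30 follows (R8).
V31 and P30 hold, so U16 follows (R1).
From S40, U16, and V31, R2 gives P29.
R10 would need Q12 (R5), but Q12 is never established. Q12 would need P12, V36, and R10 (R4), but R10 is never established.

P29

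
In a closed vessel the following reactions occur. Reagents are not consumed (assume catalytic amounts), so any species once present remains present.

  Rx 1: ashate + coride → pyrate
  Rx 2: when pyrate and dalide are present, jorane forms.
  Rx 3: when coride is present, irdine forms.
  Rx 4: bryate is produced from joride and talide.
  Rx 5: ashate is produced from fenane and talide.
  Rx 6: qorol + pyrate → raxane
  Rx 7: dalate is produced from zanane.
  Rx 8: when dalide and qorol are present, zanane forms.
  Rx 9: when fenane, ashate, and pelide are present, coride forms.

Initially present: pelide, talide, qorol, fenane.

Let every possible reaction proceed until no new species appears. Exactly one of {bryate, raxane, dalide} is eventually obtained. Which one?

fenane and talide present → ashate forms (Rx 5).
fenane, ashate, and pelide present → coride forms (Rx 9).
ashate and coride present → pyrate forms (Rx 1).
qorol and pyrate present → raxane forms (Rx 6).
No rule produces dalide, and it is not given. bryate would need joride and talide (Rx 4), but joride never forms.

raxane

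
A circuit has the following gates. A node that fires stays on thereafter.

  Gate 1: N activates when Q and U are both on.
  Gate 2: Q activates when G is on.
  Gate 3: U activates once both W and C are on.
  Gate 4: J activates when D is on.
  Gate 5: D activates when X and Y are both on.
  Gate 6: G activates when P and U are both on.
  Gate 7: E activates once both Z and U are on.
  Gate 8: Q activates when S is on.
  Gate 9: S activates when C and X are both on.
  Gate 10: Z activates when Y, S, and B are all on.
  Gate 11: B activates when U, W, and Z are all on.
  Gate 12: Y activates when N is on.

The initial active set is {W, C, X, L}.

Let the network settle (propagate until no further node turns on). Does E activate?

E would need Z and U (Gate 7), but Z never turns on.

No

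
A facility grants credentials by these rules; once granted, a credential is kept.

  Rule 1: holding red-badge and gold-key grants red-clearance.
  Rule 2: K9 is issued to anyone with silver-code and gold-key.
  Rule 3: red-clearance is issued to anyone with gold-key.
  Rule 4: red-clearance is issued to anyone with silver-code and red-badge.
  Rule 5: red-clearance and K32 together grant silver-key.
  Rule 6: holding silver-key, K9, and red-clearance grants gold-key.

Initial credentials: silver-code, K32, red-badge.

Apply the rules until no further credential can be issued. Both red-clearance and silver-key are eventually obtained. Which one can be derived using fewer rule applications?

red-clearance: Holding silver-code and red-badge grants red-clearance (Rule 4). [1 rule application]
silver-key: Holding silver-code and red-badge grants red-clearance (Rule 4). Holding red-clearance and K32 grants silver-key (Rule 5). [2 rule applications]
red-clearance needs fewer.

red-clearance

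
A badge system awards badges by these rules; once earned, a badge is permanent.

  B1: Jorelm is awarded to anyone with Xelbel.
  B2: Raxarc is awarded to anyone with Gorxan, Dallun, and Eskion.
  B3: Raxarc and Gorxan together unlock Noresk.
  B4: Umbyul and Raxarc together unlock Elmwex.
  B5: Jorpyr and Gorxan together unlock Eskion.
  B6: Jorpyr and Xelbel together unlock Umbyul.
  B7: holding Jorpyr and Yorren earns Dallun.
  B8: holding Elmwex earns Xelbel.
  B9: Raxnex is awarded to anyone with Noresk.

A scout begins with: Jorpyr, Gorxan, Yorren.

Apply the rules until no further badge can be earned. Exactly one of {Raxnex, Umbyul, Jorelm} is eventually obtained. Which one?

With Jorpyr and Yorren, Dallun is earned (B7).
With Jorpyr and Gorxan, Eskion is earned (B5).
With Gorxan, Dallun, and Eskion, Raxarc is earned (B2).
With Raxarc and Gorxan, Noresk is earned (B3).
With Noresk, Raxnex is earned (B9).
Umbyul would need Jorpyr and Xelbel (B6), but Xelbel is never earned. Jorelm would need Xelbel (B1), but Xelbel is never earned.

Raxnex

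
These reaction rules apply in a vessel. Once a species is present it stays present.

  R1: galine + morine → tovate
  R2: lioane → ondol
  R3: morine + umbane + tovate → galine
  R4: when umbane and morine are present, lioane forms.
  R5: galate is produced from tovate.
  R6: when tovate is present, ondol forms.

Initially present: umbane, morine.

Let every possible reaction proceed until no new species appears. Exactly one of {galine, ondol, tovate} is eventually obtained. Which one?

umbane and morine present → lioane forms (R4).
lioane present → ondol forms (R2).
galine would need morine, umbane, and tovate (R3), but tovate never forms. tovate would need galine and morine (R1), but galine never forms.

ondol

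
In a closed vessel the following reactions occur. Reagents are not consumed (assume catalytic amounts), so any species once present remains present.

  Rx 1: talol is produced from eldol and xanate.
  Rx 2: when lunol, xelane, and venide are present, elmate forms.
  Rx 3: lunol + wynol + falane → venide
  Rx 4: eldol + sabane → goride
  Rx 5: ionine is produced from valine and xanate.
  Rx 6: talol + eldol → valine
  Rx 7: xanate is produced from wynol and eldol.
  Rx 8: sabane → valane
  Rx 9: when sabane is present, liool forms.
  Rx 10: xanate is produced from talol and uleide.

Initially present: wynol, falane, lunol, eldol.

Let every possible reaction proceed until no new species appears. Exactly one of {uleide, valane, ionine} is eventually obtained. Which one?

ionine

wynol and eldol present → xanate forms (Rx 7).
eldol and xanate present → talol forms (Rx 1).
talol and eldol present → valine forms (Rx 6).
valine and xanate present → ionine forms (Rx 5).
valane would need sabane (Rx 8), but sabane never forms. No rule produces uleide, and it is not given.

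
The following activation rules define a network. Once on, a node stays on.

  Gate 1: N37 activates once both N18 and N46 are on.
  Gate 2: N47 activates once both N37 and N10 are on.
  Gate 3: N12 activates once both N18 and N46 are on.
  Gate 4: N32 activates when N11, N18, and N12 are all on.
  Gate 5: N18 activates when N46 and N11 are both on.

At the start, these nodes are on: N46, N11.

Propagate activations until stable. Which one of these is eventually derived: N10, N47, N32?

N46 and N11 are on, so N18 activates (Gate 5).
N18 and N46 are on, so N12 activates (Gate 3).
N11, N18, and N12 are on, so N32 activates (Gate 4).
N47 would need N37 and N10 (Gate 2), but N10 never turns on. No rule produces N10, and it is not given.

N32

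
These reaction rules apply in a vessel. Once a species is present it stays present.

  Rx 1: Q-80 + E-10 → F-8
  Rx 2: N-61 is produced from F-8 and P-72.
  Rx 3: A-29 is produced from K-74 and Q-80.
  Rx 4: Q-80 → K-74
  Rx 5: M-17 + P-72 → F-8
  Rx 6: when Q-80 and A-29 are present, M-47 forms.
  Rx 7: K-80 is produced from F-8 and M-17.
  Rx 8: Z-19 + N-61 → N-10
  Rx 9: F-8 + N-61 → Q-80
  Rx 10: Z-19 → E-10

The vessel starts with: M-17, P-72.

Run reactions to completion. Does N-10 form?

N-10 would need Z-19 and N-61 (Rx 8), but Z-19 never forms.

No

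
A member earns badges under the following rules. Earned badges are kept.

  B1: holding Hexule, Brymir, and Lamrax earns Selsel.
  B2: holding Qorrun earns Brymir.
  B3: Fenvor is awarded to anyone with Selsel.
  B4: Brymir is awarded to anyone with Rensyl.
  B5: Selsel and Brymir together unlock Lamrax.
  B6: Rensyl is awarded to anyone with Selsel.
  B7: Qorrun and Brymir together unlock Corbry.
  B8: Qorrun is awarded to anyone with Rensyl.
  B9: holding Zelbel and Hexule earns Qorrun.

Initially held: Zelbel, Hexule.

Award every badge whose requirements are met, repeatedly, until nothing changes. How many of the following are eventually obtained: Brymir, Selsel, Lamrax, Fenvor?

1

With Zelbel and Hexule, Qorrun is earned (B9).
With Qorrun, Brymir is earned (B2).
Brymir: reached.
Selsel would need Hexule, Brymir, and Lamrax (B1), but Lamrax is never earned.
Lamrax would need Selsel and Brymir (B5), but Selsel is never earned.
Fenvor would need Selsel (B3), but Selsel is never earned.
Reached: Brymir — 1 of the 4.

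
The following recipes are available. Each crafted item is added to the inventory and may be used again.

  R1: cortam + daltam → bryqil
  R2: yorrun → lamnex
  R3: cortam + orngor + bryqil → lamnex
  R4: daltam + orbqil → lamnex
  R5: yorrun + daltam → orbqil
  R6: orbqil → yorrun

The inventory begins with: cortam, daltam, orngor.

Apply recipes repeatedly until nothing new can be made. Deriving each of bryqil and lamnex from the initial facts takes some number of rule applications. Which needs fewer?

bryqil

bryqil: cortam + daltam → bryqil (R1). [1 rule application]
lamnex: cortam + daltam → bryqil (R1). cortam + orngor + bryqil → lamnex (R3). [2 rule applications]
bryqil needs fewer.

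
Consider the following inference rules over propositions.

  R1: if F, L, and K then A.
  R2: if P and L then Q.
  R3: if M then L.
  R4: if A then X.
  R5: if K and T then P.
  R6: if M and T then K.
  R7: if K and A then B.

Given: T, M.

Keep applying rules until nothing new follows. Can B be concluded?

B would need K and A (R7), but A is never established.

No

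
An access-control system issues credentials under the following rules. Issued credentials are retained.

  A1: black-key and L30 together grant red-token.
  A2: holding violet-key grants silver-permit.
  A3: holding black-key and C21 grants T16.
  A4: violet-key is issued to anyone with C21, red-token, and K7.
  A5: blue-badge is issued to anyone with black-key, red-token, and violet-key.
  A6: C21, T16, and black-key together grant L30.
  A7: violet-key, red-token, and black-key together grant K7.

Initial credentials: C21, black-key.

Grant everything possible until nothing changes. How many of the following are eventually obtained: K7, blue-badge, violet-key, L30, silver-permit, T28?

Holding black-key and C21 grants T16 (A3).
Holding C21, T16, and black-key grants L30 (A6).
K7 would need violet-key, red-token, and black-key (A7), but violet-key is never granted.
blue-badge would need black-key, red-token, and violet-key (A5), but violet-key is never granted.
violet-key would need C21, red-token, and K7 (A4), but K7 is never granted.
L30: reached.
silver-permit would need violet-key (A2), but violet-key is never granted.
No rule produces T28, and it is not given.
Reached: L30 — 1 of the 6.

1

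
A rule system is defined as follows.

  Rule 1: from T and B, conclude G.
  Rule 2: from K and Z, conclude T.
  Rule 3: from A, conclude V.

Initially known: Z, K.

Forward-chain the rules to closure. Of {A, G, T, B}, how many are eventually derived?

From K and Z, Rule 2 gives T.
No rule produces A, and it is not given.
G would need T and B (Rule 1), but B is never established.
T: reached.
No rule produces B, and it is not given.
Reached: T — 1 of the 4.

1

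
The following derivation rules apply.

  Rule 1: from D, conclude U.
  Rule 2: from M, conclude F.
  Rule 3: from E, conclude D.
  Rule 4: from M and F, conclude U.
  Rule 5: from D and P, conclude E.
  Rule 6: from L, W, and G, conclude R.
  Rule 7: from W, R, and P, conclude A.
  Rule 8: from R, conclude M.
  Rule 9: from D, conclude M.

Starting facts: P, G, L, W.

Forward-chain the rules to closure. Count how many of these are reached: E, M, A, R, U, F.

5

From L, W, and G, Rule 6 gives R.
R holds, so M follows (Rule 8).
From W, R, and P, Rule 7 gives A.
M holds, so F follows (Rule 2).
From M and F, Rule 4 gives U.
E would need D and P (Rule 5), but D is never established.
M: reached.
A: reached.
R: reached.
U: reached.
F: reached.
Reached: M, A, R, U, and F — 5 of the 6.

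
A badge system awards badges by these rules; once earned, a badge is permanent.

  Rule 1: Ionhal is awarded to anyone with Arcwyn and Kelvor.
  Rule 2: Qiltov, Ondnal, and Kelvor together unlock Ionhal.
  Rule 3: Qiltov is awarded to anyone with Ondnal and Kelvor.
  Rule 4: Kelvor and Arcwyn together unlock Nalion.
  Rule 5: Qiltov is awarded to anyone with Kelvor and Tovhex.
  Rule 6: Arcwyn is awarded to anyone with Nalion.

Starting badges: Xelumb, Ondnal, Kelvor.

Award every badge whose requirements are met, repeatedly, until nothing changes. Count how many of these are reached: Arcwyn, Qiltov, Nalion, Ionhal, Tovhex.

With Ondnal and Kelvor, Qiltov is earned (Rule 3).
With Qiltov, Ondnal, and Kelvor, Ionhal is earned (Rule 2).
Arcwyn would need Nalion (Rule 6), but Nalion is never earned.
Qiltov: reached.
Nalion would need Kelvor and Arcwyn (Rule 4), but Arcwyn is never earned.
Ionhal: reached.
No rule produces Tovhex, and it is not given.
Reached: Qiltov and Ionhal — 2 of the 5.

2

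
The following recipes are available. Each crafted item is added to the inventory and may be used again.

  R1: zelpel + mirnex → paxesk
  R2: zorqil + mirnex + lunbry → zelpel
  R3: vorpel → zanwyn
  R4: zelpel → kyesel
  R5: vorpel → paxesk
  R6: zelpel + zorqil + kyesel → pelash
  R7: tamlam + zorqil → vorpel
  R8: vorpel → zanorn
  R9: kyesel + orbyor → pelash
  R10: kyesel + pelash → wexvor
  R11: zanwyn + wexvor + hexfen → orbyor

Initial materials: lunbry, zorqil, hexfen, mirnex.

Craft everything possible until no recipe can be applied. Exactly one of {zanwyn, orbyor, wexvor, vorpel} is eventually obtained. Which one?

wexvor

Using R2, zorqil, mirnex, and lunbry make zelpel.
zelpel → kyesel (R4).
Using R6, zelpel, zorqil, and kyesel make pelash.
kyesel + pelash → wexvor (R10).
vorpel would need tamlam and zorqil (R7), but tamlam is never obtained. orbyor would need zanwyn, wexvor, and hexfen (R11), but zanwyn is never obtained. zanwyn would need vorpel (R3), but vorpel is never obtained.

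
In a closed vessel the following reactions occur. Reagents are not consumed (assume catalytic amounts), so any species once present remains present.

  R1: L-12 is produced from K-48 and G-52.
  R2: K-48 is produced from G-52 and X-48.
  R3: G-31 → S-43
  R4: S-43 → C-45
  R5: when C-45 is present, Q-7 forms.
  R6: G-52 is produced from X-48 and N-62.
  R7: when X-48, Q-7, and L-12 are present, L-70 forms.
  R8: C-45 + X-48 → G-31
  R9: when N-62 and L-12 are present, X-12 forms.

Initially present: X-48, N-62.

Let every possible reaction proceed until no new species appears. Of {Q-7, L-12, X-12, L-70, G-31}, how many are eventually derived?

X-48 and N-62 present → G-52 forms (R6).
G-52 and X-48 present → K-48 forms (R2).
K-48 and G-52 present → L-12 forms (R1).
N-62 and L-12 present → X-12 forms (R9).
Q-7 would need C-45 (R5), but C-45 never forms.
L-12: reached.
X-12: reached.
L-70 would need X-48, Q-7, and L-12 (R7), but Q-7 never forms.
G-31 would need C-45 and X-48 (R8), but C-45 never forms.
Reached: L-12 and X-12 — 2 of the 5.

2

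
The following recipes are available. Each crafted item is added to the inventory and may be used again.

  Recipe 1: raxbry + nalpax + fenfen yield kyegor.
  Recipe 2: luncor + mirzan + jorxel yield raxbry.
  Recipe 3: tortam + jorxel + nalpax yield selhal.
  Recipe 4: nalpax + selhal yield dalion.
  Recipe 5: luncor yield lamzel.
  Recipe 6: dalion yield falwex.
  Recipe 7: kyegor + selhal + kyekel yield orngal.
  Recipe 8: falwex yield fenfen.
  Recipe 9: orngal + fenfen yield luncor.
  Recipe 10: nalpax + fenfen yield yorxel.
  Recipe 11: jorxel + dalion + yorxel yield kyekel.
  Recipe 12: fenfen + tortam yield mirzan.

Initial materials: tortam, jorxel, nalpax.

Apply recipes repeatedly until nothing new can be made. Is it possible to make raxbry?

raxbry would need luncor, mirzan, and jorxel (Recipe 2), but luncor is never obtained.

No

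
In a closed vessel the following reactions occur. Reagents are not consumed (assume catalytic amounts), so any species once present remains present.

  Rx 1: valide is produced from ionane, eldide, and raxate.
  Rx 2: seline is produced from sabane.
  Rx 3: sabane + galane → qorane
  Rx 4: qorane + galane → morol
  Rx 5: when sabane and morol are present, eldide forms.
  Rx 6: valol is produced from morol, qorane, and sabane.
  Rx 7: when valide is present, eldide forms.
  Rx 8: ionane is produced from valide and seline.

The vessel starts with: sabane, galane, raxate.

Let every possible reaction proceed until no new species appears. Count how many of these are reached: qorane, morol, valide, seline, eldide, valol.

sabane and galane present → qorane forms (Rx 3).
sabane present → seline forms (Rx 2).
qorane and galane present → morol forms (Rx 4).
morol, qorane, and sabane present → valol forms (Rx 6).
sabane and morol present → eldide forms (Rx 5).
qorane: reached.
morol: reached.
valide would need ionane, eldide, and raxate (Rx 1), but ionane never forms.
seline: reached.
eldide: reached.
valol: reached.
Reached: qorane, morol, seline, eldide, and valol — 5 of the 6.

5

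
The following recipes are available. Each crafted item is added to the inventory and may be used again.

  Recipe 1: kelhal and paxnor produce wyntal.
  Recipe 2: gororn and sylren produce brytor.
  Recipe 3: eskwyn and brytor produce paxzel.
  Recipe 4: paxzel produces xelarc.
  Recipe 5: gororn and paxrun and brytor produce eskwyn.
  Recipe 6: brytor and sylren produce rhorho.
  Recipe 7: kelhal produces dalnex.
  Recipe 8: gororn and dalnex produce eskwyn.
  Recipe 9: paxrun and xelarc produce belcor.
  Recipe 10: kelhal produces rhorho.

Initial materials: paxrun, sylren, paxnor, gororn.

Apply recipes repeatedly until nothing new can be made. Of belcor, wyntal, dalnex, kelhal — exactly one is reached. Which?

belcor

gororn and sylren → brytor (Recipe 2).
gororn and paxrun and brytor → eskwyn (Recipe 5).
Using Recipe 3, eskwyn and brytor make paxzel.
Using Recipe 4, paxzel makes xelarc.
paxrun and xelarc → belcor (Recipe 9).
wyntal would need kelhal and paxnor (Recipe 1), but kelhal is never obtained. dalnex would need kelhal (Recipe 7), but kelhal is never obtained. No rule produces kelhal, and it is not given.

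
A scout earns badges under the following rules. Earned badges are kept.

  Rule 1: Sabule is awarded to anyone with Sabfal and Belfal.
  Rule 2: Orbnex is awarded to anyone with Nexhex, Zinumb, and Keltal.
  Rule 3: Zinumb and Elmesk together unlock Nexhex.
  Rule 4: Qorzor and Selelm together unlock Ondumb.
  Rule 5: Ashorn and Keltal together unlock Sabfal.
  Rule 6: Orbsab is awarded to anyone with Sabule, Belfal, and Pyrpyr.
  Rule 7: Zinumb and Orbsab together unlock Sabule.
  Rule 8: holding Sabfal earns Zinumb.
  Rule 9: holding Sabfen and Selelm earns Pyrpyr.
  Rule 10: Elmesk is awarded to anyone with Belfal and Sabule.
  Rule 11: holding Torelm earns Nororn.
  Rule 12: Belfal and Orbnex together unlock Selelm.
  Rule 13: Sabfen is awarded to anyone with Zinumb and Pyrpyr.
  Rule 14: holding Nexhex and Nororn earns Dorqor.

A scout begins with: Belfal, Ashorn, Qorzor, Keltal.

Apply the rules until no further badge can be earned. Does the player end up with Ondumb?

Yes

With Ashorn and Keltal, Sabfal is earned (Rule 5).
With Sabfal and Belfal, Sabule is earned (Rule 1).
With Sabfal, Zinumb is earned (Rule 8).
With Belfal and Sabule, Elmesk is earned (Rule 10).
With Zinumb and Elmesk, Nexhex is earned (Rule 3).
With Nexhex, Zinumb, and Keltal, Orbnex is earned (Rule 2).
With Belfal and Orbnex, Selelm is earned (Rule 12).
With Qorzor and Selelm, Ondumb is earned (Rule 4).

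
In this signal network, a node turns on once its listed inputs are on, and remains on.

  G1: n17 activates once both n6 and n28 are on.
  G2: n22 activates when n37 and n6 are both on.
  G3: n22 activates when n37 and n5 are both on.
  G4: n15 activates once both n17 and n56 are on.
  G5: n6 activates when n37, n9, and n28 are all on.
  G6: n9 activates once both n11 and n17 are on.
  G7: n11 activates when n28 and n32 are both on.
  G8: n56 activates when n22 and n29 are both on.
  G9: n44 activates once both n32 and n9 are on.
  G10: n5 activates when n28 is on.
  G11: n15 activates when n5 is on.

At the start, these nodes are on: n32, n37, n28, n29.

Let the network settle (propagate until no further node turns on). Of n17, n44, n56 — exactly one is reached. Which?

n56

n28 is on, so n5 activates (G10).
n37 and n5 are on, so n22 activates (G3).
n22 and n29 are on, so n56 activates (G8).
n44 would need n32 and n9 (G9), but n9 never turns on. n17 would need n6 and n28 (G1), but n6 never turns on.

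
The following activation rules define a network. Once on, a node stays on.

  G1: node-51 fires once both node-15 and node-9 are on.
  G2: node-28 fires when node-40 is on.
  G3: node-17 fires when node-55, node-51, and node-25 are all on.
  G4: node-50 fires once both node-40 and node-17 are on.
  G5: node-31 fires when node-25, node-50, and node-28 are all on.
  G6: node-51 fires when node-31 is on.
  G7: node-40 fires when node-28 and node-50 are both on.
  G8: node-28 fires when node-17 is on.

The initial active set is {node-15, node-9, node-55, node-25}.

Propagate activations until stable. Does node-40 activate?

No

node-40 would need node-28 and node-50 (G7), but node-50 never turns on.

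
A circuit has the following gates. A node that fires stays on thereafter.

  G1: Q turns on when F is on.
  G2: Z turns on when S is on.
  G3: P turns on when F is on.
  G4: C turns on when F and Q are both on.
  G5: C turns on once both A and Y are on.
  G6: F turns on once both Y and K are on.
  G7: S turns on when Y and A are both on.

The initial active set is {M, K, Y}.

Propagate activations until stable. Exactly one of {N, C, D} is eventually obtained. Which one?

G6: Y and K on → F on.
G1: F on → Q on.
F and Q are on, so C turns on (G4).
No rule produces N, and it is not given. No rule produces D, and it is not given.

C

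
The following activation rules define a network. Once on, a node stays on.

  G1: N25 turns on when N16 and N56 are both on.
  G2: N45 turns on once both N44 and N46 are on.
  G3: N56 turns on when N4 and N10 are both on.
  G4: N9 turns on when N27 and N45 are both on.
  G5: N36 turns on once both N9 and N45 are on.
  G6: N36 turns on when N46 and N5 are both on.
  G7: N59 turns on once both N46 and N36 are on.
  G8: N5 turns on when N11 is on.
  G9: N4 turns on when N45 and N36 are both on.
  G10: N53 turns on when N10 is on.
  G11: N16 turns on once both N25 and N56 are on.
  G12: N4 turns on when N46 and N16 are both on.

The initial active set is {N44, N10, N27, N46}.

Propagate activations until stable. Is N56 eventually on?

N44 and N46 are on, so N45 turns on (G2).
N27 and N45 are on, so N9 turns on (G4).
G5: N9 and N45 on → N36 on.
G9: N45 and N36 on → N4 on.
G3: N4 and N10 on → N56 on.

Yes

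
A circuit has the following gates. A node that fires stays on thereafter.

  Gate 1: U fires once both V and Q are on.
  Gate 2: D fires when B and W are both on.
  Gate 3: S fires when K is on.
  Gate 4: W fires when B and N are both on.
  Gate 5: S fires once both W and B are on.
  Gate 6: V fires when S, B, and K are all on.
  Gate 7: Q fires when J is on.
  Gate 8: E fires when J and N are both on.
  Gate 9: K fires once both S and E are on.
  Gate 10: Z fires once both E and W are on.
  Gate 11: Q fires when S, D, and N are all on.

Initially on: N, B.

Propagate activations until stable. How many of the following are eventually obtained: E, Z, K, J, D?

Gate 4: B and N on → W on.
B and W are on, so D fires (Gate 2).
E would need J and N (Gate 8), but J never turns on.
Z would need E and W (Gate 10), but E never turns on.
K would need S and E (Gate 9), but E never turns on.
No rule produces J, and it is not given.
D: reached.
Reached: D — 1 of the 5.

1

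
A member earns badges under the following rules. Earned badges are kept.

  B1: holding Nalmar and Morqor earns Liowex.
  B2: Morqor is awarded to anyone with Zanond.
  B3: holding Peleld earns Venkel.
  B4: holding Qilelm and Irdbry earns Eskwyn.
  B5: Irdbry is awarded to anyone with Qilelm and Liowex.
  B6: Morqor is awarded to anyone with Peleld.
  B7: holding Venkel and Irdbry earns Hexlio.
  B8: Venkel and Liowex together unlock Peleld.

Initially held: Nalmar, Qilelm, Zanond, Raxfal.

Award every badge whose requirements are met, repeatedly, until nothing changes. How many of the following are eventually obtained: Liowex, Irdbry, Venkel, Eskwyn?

3

With Zanond, Morqor is earned (B2).
With Nalmar and Morqor, Liowex is earned (B1).
With Qilelm and Liowex, Irdbry is earned (B5).
With Qilelm and Irdbry, Eskwyn is earned (B4).
Liowex: reached.
Irdbry: reached.
Venkel would need Peleld (B3), but Peleld is never earned.
Eskwyn: reached.
Reached: Liowex, Irdbry, and Eskwyn — 3 of the 4.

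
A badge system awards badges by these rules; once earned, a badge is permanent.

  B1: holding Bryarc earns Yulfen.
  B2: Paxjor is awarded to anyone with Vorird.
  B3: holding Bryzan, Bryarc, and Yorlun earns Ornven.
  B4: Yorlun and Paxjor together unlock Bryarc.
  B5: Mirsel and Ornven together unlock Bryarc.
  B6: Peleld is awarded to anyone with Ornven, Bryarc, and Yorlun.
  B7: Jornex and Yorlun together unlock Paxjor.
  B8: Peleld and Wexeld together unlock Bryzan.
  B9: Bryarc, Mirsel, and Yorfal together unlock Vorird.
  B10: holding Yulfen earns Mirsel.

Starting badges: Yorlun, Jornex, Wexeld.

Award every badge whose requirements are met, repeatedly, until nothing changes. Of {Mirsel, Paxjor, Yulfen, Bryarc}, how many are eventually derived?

4

With Jornex and Yorlun, Paxjor is earned (B7).
With Yorlun and Paxjor, Bryarc is earned (B4).
With Bryarc, Yulfen is earned (B1).
With Yulfen, Mirsel is earned (B10).
Mirsel: reached.
Paxjor: reached.
Yulfen: reached.
Bryarc: reached.
All 4 are reached.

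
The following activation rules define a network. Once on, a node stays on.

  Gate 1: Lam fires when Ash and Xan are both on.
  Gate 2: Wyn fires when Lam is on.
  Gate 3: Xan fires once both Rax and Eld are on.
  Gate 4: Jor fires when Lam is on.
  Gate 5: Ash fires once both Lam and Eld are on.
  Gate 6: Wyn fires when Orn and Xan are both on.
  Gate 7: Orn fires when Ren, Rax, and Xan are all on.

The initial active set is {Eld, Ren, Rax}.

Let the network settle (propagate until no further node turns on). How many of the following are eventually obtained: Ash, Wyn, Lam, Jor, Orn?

Rax and Eld are on, so Xan fires (Gate 3).
Gate 7: Ren, Rax, and Xan on → Orn on.
Orn and Xan are on, so Wyn fires (Gate 6).
Ash would need Lam and Eld (Gate 5), but Lam never turns on.
Wyn: reached.
Lam would need Ash and Xan (Gate 1), but Ash never turns on.
Jor would need Lam (Gate 4), but Lam never turns on.
Orn: reached.
Reached: Wyn and Orn — 2 of the 5.

2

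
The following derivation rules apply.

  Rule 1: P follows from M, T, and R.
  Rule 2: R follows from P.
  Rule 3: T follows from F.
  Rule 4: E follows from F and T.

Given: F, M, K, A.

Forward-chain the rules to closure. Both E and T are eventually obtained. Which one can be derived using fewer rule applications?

T: F holds, so T follows (Rule 3). [1 rule application]
E: From F, Rule 3 gives T. From F and T, Rule 4 gives E. [2 rule applications]
T needs fewer.

T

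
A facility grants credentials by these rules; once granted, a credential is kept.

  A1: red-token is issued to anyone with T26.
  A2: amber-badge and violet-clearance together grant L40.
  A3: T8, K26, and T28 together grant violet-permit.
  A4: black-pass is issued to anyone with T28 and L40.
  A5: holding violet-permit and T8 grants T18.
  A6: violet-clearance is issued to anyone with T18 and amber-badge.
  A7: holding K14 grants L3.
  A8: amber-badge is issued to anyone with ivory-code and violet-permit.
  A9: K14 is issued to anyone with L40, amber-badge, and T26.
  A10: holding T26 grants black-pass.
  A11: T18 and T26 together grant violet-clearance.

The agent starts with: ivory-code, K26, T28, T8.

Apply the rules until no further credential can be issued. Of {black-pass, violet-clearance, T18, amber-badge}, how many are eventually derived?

4

Holding T8, K26, and T28 grants violet-permit (A3).
Holding ivory-code and violet-permit grants amber-badge (A8).
Holding violet-permit and T8 grants T18 (A5).
Holding T18 and amber-badge grants violet-clearance (A6).
Holding amber-badge and violet-clearance grants L40 (A2).
Holding T28 and L40 grants black-pass (A4).
black-pass: reached.
violet-clearance: reached.
T18: reached.
amber-badge: reached.
All 4 are reached.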